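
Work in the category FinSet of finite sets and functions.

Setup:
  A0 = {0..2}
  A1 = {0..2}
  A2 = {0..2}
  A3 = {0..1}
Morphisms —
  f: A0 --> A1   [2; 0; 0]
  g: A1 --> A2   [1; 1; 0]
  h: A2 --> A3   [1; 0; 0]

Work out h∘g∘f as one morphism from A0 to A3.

Answer: [1; 0; 0]

Trace:
  0 f-->2 g-->0 h-->1
  1 f-->0 g-->1 h-->0
  2 f-->0 g-->1 h-->0
result: [1; 0; 0]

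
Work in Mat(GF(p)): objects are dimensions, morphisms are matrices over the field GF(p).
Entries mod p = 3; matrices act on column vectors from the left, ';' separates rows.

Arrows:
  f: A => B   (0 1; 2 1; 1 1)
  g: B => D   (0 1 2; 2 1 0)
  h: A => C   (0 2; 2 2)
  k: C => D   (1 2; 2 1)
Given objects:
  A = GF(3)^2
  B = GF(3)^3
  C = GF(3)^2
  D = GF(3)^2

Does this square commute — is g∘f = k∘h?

Answer: COMMUTES

Work:
Along f;g (path 1):
  e0=[1,0] f=>[0,2,1] g=>[1,2]
  e1=[0,1] f=>[1,1,1] g=>[0,0]
  ⟦path⟧₁ = (1 0; 2 0)
Along h;k (path 2):
  e0=[1,0] h=>[0,2] k=>[1,2]
  e1=[0,1] h=>[2,2] k=>[0,0]
  ⟦path⟧₂ = (1 0; 2 0)
Equal? YES — commutes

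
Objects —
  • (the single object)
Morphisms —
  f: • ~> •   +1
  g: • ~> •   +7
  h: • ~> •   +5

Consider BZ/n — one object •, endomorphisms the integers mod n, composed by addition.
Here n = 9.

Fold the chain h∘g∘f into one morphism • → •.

  0 +1≡1 +7≡8 +5≡4  (mod 9)
result: +4

Answer: +4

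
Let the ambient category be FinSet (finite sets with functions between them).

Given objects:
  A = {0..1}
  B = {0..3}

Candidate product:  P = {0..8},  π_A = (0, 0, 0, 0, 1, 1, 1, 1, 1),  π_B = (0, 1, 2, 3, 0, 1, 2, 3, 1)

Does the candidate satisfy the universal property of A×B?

|A|·|B| = 2·4 = 8;  |P| = 9
  → cardinalities differ; no bijection possible.

Answer: NOT A VALID PRODUCT — |P|=9 ≠ |A|·|B|=8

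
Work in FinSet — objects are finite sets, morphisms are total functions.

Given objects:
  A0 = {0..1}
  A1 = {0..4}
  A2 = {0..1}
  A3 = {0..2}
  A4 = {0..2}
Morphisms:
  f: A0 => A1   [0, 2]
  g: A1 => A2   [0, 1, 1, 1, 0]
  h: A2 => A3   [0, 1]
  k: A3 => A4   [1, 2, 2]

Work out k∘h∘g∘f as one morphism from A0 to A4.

  0 f=>0 g=>0 h=>0 k=>1
  1 f=>2 g=>1 h=>1 k=>2
result: [1, 2]

Answer: [1, 2]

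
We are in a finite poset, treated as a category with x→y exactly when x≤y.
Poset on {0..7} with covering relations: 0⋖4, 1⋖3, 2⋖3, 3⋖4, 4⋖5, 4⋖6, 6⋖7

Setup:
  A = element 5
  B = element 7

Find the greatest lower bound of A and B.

Lower bounds of A=5 and B=7: {0,1,2,3,4}
  0 <= 4
  1 <= 4
  2 <= 4
  3 <= 4
  4 <= 4
glb = 4

Answer: A∧B = 4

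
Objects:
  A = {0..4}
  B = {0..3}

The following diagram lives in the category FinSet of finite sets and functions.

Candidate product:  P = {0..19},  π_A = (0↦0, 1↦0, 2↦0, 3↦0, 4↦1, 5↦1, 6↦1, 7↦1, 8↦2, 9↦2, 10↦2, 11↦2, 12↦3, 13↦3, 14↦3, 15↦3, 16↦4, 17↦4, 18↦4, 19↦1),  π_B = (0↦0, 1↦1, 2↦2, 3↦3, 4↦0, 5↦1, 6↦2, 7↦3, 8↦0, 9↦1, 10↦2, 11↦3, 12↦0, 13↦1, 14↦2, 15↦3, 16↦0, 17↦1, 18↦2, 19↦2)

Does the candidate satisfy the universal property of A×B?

Answer: NOT A VALID PRODUCT — duplicate pair at indices 6,19

Trace:
|A|·|B| = 5·4 = 20;  |P| = 20
Check the pairing map k ↦ (π_A(k), π_B(k)):
  0 ↦ (0,0)
  1 ↦ (0,1)
  2 ↦ (0,2)
  3 ↦ (0,3)
  4 ↦ (1,0)
  5 ↦ (1,1)
  6 ↦ (1,2)
  7 ↦ (1,3)
  8 ↦ (2,0)
  9 ↦ (2,1)
  10 ↦ (2,2)
  11 ↦ (2,3)
  12 ↦ (3,0)
  13 ↦ (3,1)
  14 ↦ (3,2)
  15 ↦ (3,3)
  16 ↦ (4,0)
  17 ↦ (4,1)
  18 ↦ (4,2)
  19 ↦ (1,2)  ✗ repeats pair of k=6
distinct pairs in image: 19 / 20 needed
  → (1,2) hit at k=6 and k=19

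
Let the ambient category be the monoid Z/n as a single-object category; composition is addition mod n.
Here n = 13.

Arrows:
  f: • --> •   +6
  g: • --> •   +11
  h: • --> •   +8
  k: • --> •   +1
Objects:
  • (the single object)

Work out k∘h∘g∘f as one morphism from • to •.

  0 +6≡6 +11≡4 +8≡12 +1≡0  (mod 13)
result: +0

Answer: +0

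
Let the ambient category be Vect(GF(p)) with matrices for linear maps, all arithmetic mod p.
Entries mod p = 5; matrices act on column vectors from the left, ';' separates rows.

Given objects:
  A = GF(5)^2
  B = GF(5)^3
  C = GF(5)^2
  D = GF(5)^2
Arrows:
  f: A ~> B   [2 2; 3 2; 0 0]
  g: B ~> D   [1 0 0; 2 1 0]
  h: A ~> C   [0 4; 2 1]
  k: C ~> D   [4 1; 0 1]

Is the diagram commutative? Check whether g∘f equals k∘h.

Answer: COMMUTES

Trace:
1) trace f;g:
  e0=[1,0] f~>[2,3,0] g~>[2,2]
  e1=[0,1] f~>[2,2,0] g~>[2,1]
  result₁ = [2 2; 2 1]
2) trace h;k:
  e0=[1,0] h~>[0,2] k~>[2,2]
  e1=[0,1] h~>[4,1] k~>[2,1]
  result₂ = [2 2; 2 1]
Equal? same morphism ✓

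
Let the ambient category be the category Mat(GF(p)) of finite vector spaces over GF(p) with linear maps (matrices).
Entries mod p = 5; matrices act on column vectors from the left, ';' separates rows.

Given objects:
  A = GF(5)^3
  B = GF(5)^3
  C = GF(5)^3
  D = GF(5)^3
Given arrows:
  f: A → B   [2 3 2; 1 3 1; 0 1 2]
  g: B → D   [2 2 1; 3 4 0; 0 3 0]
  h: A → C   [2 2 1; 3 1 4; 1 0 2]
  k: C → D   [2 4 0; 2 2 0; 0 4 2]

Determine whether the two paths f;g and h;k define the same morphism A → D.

Along f;g (path 1):
  e0=⟨1,0,0⟩ f→⟨2,1,0⟩ g→⟨1,0,3⟩
  e1=⟨0,1,0⟩ f→⟨3,3,1⟩ g→⟨3,1,4⟩
  e2=⟨0,0,1⟩ f→⟨2,1,2⟩ g→⟨3,0,3⟩
  composite₁ = [1 3 3; 0 1 0; 3 4 3]
Along h;k (path 2):
  e0=⟨1,0,0⟩ h→⟨2,3,1⟩ k→⟨1,0,4⟩
  e1=⟨0,1,0⟩ h→⟨2,1,0⟩ k→⟨3,1,4⟩
  e2=⟨0,0,1⟩ h→⟨1,4,2⟩ k→⟨3,0,0⟩
  composite₂ = [1 3 3; 0 1 0; 4 4 0]
Equal? NO — does not commute

Answer: DOES NOT COMMUTE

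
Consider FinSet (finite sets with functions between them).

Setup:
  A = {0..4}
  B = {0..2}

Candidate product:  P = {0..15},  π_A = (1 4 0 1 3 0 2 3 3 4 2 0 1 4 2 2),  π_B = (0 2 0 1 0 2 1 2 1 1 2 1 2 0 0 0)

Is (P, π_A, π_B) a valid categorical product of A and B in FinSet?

|A|·|B| = 5·3 = 15;  |P| = 16
  → cardinalities differ; no bijection possible.

Answer: NOT A VALID PRODUCT — |P|=16 ≠ |A|·|B|=15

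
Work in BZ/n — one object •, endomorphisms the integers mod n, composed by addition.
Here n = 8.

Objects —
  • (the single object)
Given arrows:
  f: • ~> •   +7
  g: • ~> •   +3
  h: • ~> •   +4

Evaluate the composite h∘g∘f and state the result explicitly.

Answer: +6

Work:
  0 +7≡7 +3≡2 +4≡6  (mod 8)
result: +6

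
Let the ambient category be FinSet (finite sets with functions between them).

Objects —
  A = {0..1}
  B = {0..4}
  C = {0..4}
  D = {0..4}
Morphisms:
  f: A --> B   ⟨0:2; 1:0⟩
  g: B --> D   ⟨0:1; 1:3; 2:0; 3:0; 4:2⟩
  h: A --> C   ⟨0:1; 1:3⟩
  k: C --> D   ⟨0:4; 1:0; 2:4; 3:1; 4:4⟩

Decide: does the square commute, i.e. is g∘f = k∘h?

Answer: COMMUTES

Derivation:
Along f;g (path 1):
  0 f-->2 g-->0
  1 f-->0 g-->1
  ⟦path⟧₁ = ⟨0:0; 1:1⟩
Along h;k (path 2):
  0 h-->1 k-->0
  1 h-->3 k-->1
  ⟦path⟧₂ = ⟨0:0; 1:1⟩
Equal? same morphism ✓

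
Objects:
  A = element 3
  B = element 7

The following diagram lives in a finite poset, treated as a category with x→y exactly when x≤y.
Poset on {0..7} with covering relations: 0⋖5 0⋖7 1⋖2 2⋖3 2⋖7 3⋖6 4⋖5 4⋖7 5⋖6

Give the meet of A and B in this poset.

Answer: A∧B = 2

Derivation:
Common predecessors of 3,7: {1,2}
  1 <= 2
  2 <= 2
glb = 2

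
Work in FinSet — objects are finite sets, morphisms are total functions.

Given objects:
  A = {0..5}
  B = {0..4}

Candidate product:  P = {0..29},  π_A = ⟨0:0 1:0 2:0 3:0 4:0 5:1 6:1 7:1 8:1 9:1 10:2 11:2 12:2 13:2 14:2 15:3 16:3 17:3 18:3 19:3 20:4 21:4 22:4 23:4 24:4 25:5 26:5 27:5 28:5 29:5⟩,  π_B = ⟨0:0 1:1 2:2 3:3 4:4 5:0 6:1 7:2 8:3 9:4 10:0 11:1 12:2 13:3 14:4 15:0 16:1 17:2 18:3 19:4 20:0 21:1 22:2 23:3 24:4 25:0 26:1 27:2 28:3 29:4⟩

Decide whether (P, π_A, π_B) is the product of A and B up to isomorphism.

|A|·|B| = 6·5 = 30;  |P| = 30
Check the pairing map k ↦ (π_A(k), π_B(k)):
  0 : (0,0)
  1 : (0,1)
  2 : (0,2)
  3 : (0,3)
  4 : (0,4)
  5 : (1,0)
  6 : (1,1)
  7 : (1,2)
  8 : (1,3)
  9 : (1,4)
  10 : (2,0)
  11 : (2,1)
  12 : (2,2)
  13 : (2,3)
  14 : (2,4)
  15 : (3,0)
  16 : (3,1)
  17 : (3,2)
  18 : (3,3)
  19 : (3,4)
  20 : (4,0)
  21 : (4,1)
  22 : (4,2)
  23 : (4,3)
  24 : (4,4)
  25 : (5,0)
  26 : (5,1)
  27 : (5,2)
  28 : (5,3)
  29 : (5,4)
distinct pairs in image: 30 / 30 needed
  → bijection onto A×B; projections well-typed.

Answer: VALID PRODUCT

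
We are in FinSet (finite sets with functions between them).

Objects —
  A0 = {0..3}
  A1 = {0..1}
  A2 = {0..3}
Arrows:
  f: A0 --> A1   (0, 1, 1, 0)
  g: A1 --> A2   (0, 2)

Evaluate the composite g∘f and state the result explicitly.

Answer: (0, 2, 2, 0)

Derivation:
  0 f-->0 g-->0
  1 f-->1 g-->2
  2 f-->1 g-->2
  3 f-->0 g-->0
composite: (0, 2, 2, 0)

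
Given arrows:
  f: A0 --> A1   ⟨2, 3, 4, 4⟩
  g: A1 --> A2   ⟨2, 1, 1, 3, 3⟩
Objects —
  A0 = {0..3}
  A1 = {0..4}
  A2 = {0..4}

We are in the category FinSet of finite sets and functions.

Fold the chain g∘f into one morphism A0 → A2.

  0 f-->2 g-->1
  1 f-->3 g-->3
  2 f-->4 g-->3
  3 f-->4 g-->3
⟦path⟧: ⟨1, 3, 3, 3⟩

Answer: ⟨1, 3, 3, 3⟩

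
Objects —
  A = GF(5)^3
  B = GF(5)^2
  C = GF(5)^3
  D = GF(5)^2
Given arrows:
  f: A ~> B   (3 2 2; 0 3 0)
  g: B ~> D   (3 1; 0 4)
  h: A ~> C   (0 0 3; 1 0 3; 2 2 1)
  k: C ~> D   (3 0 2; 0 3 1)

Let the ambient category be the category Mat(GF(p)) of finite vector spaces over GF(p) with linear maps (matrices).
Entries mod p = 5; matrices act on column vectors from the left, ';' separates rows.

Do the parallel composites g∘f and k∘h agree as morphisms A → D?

Answer: COMMUTES

Work:
Path 1 = f;g:
  e0=[1,0,0] f~>[3,0] g~>[4,0]
  e1=[0,1,0] f~>[2,3] g~>[4,2]
  e2=[0,0,1] f~>[2,0] g~>[1,0]
  composite₁ = (4 4 1; 0 2 0)
Path 2 = h;k:
  e0=[1,0,0] h~>[0,1,2] k~>[4,0]
  e1=[0,1,0] h~>[0,0,2] k~>[4,2]
  e2=[0,0,1] h~>[3,3,1] k~>[1,0]
  composite₂ = (4 4 1; 0 2 0)
Equal? YES — commutes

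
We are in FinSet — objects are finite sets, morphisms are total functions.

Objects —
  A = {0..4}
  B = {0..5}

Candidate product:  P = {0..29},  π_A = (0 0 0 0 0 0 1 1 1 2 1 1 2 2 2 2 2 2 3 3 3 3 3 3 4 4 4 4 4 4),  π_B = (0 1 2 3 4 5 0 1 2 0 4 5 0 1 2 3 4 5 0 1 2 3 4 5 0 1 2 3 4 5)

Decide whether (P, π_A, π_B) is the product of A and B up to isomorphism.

Answer: NOT A VALID PRODUCT — duplicate pair at indices 12,9

Trace:
|A|·|B| = 5·6 = 30;  |P| = 30
Check the pairing map k ↦ (π_A(k), π_B(k)):
  0 -> (0,0)
  1 -> (0,1)
  2 -> (0,2)
  3 -> (0,3)
  4 -> (0,4)
  5 -> (0,5)
  6 -> (1,0)
  7 -> (1,1)
  8 -> (1,2)
  9 -> (2,0)
  10 -> (1,4)
  11 -> (1,5)
  12 -> (2,0)  ✗ repeats pair of k=9
  13 -> (2,1)
  14 -> (2,2)
  15 -> (2,3)
  16 -> (2,4)
  17 -> (2,5)
  18 -> (3,0)
  19 -> (3,1)
  20 -> (3,2)
  21 -> (3,3)
  22 -> (3,4)
  23 -> (3,5)
  24 -> (4,0)
  25 -> (4,1)
  26 -> (4,2)
  27 -> (4,3)
  28 -> (4,4)
  29 -> (4,5)
distinct pairs in image: 29 / 30 needed
  → (2,0) hit at k=9 and k=12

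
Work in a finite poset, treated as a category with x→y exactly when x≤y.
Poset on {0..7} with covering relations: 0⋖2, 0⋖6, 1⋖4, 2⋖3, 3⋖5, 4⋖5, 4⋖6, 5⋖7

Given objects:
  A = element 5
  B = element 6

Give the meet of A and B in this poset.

{x : x⊑A ∧ x⊑B} = {0,1,4}  (A=5, B=6)
  maximal lower bounds 0 and 4 are incomparable: neither 0⊑4 nor 4⊑0
→ no greatest lower bound exists

Answer: NO MEET EXISTS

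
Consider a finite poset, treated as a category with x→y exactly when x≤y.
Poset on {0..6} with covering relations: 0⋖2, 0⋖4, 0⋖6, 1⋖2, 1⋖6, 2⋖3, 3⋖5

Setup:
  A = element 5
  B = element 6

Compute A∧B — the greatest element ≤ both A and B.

Common predecessors of 5,6: {0,1}
  maximal lower bounds 0 and 1 are incomparable: neither 0⊑1 nor 1⊑0
→ no greatest lower bound exists

Answer: NO MEET EXISTS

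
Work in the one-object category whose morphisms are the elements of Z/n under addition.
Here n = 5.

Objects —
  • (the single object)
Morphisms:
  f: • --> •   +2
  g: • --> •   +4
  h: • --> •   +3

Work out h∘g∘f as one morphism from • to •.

Answer: +4

Derivation:
  0 +2≡2 +4≡1 +3≡4  (mod 5)
⟦path⟧: +4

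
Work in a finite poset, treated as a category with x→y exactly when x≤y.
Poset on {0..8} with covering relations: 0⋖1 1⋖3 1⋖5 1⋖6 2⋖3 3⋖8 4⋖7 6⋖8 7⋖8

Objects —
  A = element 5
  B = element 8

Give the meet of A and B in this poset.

{x : x⊑A ∧ x⊑B} = {0,1}  (A=5, B=8)
  0 ⊑ 1
  1 ⊑ 1
glb = 1

Answer: A∧B = 1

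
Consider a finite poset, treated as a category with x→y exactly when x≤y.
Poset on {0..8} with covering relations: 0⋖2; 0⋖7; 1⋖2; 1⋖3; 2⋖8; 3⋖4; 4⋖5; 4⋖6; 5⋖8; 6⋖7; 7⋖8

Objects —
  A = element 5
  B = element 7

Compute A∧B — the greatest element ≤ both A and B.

Answer: A∧B = 4

Trace:
Lower bounds of A=5 and B=7: {1,3,4}
  1 ⊑ 4
  3 ⊑ 4
  4 ⊑ 4
glb = 4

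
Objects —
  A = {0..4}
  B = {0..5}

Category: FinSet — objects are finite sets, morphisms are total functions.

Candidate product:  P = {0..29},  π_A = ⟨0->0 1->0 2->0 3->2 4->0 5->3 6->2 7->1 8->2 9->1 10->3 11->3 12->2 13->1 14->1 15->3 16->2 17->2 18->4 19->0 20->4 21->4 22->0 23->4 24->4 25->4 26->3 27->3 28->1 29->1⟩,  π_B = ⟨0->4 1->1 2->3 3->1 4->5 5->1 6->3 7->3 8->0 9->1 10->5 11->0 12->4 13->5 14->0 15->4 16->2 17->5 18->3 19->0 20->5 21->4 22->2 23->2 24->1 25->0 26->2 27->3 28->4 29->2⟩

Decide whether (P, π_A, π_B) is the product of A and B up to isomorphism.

Answer: VALID PRODUCT

Derivation:
|A|·|B| = 5·6 = 30;  |P| = 30
Check the pairing map k ↦ (π_A(k), π_B(k)):
  0 -> (0,4)
  1 -> (0,1)
  2 -> (0,3)
  3 -> (2,1)
  4 -> (0,5)
  5 -> (3,1)
  6 -> (2,3)
  7 -> (1,3)
  8 -> (2,0)
  9 -> (1,1)
  10 -> (3,5)
  11 -> (3,0)
  12 -> (2,4)
  13 -> (1,5)
  14 -> (1,0)
  15 -> (3,4)
  16 -> (2,2)
  17 -> (2,5)
  18 -> (4,3)
  19 -> (0,0)
  20 -> (4,5)
  21 -> (4,4)
  22 -> (0,2)
  23 -> (4,2)
  24 -> (4,1)
  25 -> (4,0)
  26 -> (3,2)
  27 -> (3,3)
  28 -> (1,4)
  29 -> (1,2)
distinct pairs in image: 30 / 30 needed
  → bijection onto A×B; projections well-typed.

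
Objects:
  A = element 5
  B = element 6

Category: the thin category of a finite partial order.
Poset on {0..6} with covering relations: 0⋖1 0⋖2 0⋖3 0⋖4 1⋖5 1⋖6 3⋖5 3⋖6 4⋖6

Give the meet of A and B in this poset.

Common predecessors of 5,6: {0,1,3}
  maximal lower bounds 1 and 3 are incomparable: neither 1⊑3 nor 3⊑1
→ no greatest lower bound exists

Answer: NO MEET EXISTS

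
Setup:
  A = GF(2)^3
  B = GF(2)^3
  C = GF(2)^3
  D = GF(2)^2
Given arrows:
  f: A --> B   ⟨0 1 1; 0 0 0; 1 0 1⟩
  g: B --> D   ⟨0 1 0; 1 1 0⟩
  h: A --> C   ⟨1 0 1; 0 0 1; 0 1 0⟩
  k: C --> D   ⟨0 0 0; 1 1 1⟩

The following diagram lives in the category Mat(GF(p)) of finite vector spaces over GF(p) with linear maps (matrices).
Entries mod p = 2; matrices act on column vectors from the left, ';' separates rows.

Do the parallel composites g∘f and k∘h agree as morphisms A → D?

Answer: DOES NOT COMMUTE

Work:
Path 1 = f;g:
  e0=(1,0,0) f-->(0,0,1) g-->(0,0)
  e1=(0,1,0) f-->(1,0,0) g-->(0,1)
  e2=(0,0,1) f-->(1,0,1) g-->(0,1)
  composite₁ = ⟨0 0 0; 0 1 1⟩
Path 2 = h;k:
  e0=(1,0,0) h-->(1,0,0) k-->(0,1)
  e1=(0,1,0) h-->(0,0,1) k-->(0,1)
  e2=(0,0,1) h-->(1,1,0) k-->(0,0)
  composite₂ = ⟨0 0 0; 1 1 0⟩
Equal? NO — does not commute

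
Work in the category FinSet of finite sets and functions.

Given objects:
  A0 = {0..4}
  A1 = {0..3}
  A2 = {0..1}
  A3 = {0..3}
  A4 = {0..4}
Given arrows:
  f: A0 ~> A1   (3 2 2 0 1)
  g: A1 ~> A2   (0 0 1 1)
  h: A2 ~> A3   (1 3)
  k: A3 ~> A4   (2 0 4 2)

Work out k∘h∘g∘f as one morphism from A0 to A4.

Answer: (2 2 2 0 0)

Work:
  0 f~>3 g~>1 h~>3 k~>2
  1 f~>2 g~>1 h~>3 k~>2
  2 f~>2 g~>1 h~>3 k~>2
  3 f~>0 g~>0 h~>1 k~>0
  4 f~>1 g~>0 h~>1 k~>0
result: (2 2 2 0 0)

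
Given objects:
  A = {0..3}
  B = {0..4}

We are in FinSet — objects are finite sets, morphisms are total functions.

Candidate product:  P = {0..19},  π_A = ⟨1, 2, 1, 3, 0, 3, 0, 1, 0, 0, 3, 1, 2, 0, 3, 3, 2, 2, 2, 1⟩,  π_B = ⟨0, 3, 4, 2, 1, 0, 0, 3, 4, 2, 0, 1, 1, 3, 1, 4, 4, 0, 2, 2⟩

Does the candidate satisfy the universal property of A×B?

|A|·|B| = 4·5 = 20;  |P| = 20
Check the pairing map k ↦ (π_A(k), π_B(k)):
  0 ↦ (1,0)
  1 ↦ (2,3)
  2 ↦ (1,4)
  3 ↦ (3,2)
  4 ↦ (0,1)
  5 ↦ (3,0)
  6 ↦ (0,0)
  7 ↦ (1,3)
  8 ↦ (0,4)
  9 ↦ (0,2)
  10 ↦ (3,0)  ✗ repeats pair of k=5
  11 ↦ (1,1)
  12 ↦ (2,1)
  13 ↦ (0,3)
  14 ↦ (3,1)
  15 ↦ (3,4)
  16 ↦ (2,4)
  17 ↦ (2,0)
  18 ↦ (2,2)
  19 ↦ (1,2)
distinct pairs in image: 19 / 20 needed
  → (3,0) hit at k=5 and k=10

Answer: NOT A VALID PRODUCT — duplicate pair at indices 10,5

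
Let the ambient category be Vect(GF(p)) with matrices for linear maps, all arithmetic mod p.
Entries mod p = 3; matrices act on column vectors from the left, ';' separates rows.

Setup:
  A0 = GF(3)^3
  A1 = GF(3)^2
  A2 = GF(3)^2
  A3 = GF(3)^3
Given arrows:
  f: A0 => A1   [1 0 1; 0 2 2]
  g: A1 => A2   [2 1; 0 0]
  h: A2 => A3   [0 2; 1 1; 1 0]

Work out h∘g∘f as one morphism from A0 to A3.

Answer: [0 0 0; 2 2 1; 2 2 1]

Work:
  e0=⟨1,0,0⟩ f=>⟨1,0⟩ g=>⟨2,0⟩ h=>⟨0,2,2⟩
  e1=⟨0,1,0⟩ f=>⟨0,2⟩ g=>⟨2,0⟩ h=>⟨0,2,2⟩
  e2=⟨0,0,1⟩ f=>⟨1,2⟩ g=>⟨1,0⟩ h=>⟨0,1,1⟩
⟦path⟧: [0 0 0; 2 2 1; 2 2 1]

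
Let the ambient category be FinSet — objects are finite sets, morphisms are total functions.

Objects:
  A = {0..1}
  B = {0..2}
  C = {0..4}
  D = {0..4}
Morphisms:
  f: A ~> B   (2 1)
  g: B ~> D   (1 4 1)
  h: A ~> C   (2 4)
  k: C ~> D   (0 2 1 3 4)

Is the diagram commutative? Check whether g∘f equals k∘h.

Along f;g (path 1):
  0 f~>2 g~>1
  1 f~>1 g~>4
  result₁ = (1 4)
Along h;k (path 2):
  0 h~>2 k~>1
  1 h~>4 k~>4
  result₂ = (1 4)
Equal? YES — commutes

Answer: COMMUTES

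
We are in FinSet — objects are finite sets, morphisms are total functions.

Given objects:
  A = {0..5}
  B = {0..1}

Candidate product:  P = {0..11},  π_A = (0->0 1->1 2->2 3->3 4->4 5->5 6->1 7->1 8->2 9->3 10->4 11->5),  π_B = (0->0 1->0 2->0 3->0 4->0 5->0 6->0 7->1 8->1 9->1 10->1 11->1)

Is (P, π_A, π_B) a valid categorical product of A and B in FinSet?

|A|·|B| = 6·2 = 12;  |P| = 12
Check the pairing map k ↦ (π_A(k), π_B(k)):
  0 -> (0,0)
  1 -> (1,0)
  2 -> (2,0)
  3 -> (3,0)
  4 -> (4,0)
  5 -> (5,0)
  6 -> (1,0)  ✗ repeats pair of k=1
  7 -> (1,1)
  8 -> (2,1)
  9 -> (3,1)
  10 -> (4,1)
  11 -> (5,1)
distinct pairs in image: 11 / 12 needed
  → (1,0) hit at k=1 and k=6

Answer: NOT A VALID PRODUCT — duplicate pair at indices 1,6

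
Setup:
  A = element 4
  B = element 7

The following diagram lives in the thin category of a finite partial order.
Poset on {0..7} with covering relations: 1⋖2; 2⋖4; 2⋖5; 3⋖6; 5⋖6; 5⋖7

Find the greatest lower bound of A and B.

Lower bounds of A=4 and B=7: {1,2}
  1 ⊑ 2
  2 ⊑ 2
glb = 2

Answer: A∧B = 2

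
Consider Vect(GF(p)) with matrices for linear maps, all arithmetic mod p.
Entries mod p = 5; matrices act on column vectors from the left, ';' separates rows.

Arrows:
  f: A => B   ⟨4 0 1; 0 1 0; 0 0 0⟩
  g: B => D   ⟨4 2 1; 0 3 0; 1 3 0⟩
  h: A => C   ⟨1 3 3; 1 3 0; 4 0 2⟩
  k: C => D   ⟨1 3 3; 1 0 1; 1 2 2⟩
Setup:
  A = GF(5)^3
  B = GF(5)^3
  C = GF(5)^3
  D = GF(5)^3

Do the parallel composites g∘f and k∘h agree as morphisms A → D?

Along f;g (path 1):
  e0=[1,0,0] f=>[4,0,0] g=>[1,0,4]
  e1=[0,1,0] f=>[0,1,0] g=>[2,3,3]
  e2=[0,0,1] f=>[1,0,0] g=>[4,0,1]
  result₁ = ⟨1 2 4; 0 3 0; 4 3 1⟩
Along h;k (path 2):
  e0=[1,0,0] h=>[1,1,4] k=>[1,0,1]
  e1=[0,1,0] h=>[3,3,0] k=>[2,3,4]
  e2=[0,0,1] h=>[3,0,2] k=>[4,0,2]
  result₂ = ⟨1 2 4; 0 3 0; 1 4 2⟩
Equal? distinct morphisms ✗

Answer: DOES NOT COMMUTE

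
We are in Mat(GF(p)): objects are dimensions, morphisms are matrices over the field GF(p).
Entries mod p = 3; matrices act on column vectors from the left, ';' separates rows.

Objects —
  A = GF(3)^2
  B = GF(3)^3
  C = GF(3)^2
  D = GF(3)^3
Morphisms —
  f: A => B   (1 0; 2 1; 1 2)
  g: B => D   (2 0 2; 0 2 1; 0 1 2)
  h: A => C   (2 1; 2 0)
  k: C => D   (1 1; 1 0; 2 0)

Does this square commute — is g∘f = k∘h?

Answer: COMMUTES

Derivation:
Along f;g (path 1):
  e0=⟨1,0⟩ f=>⟨1,2,1⟩ g=>⟨1,2,1⟩
  e1=⟨0,1⟩ f=>⟨0,1,2⟩ g=>⟨1,1,2⟩
  result₁ = (1 1; 2 1; 1 2)
Along h;k (path 2):
  e0=⟨1,0⟩ h=>⟨2,2⟩ k=>⟨1,2,1⟩
  e1=⟨0,1⟩ h=>⟨1,0⟩ k=>⟨1,1,2⟩
  result₂ = (1 1; 2 1; 1 2)
Equal? equal; square commutes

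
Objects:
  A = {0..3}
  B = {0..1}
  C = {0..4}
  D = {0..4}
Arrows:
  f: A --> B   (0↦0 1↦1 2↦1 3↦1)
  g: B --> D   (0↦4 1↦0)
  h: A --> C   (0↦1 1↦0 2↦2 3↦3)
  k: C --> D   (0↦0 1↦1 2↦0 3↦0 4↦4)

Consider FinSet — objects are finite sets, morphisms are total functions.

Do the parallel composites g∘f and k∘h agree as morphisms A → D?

Along f;g (path 1):
  0 f-->0 g-->4
  1 f-->1 g-->0
  2 f-->1 g-->0
  3 f-->1 g-->0
  ⟦path⟧₁ = (0↦4 1↦0 2↦0 3↦0)
Along h;k (path 2):
  0 h-->1 k-->1
  1 h-->0 k-->0
  2 h-->2 k-->0
  3 h-->3 k-->0
  ⟦path⟧₂ = (0↦1 1↦0 2↦0 3↦0)
Equal? differ; not commutative

Answer: DOES NOT COMMUTE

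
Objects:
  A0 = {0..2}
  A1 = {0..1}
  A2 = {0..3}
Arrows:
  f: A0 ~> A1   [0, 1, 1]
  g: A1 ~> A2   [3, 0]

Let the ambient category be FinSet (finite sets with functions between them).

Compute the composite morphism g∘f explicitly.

  0 f~>0 g~>3
  1 f~>1 g~>0
  2 f~>1 g~>0
result: [3, 0, 0]

Answer: [3, 0, 0]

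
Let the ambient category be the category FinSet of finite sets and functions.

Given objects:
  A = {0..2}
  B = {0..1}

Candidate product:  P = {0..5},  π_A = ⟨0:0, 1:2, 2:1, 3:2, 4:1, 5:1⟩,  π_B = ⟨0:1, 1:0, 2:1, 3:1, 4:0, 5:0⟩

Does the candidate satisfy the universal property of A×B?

Answer: NOT A VALID PRODUCT — duplicate pair at indices 5,4

Trace:
|A|·|B| = 3·2 = 6;  |P| = 6
Check the pairing map k ↦ (π_A(k), π_B(k)):
  0 : (0,1)
  1 : (2,0)
  2 : (1,1)
  3 : (2,1)
  4 : (1,0)
  5 : (1,0)  ✗ repeats pair of k=4
distinct pairs in image: 5 / 6 needed
  → (1,0) hit at k=4 and k=5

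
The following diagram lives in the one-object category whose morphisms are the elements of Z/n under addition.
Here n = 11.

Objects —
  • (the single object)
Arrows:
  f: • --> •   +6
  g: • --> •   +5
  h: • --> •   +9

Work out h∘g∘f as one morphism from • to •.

  0 +6≡6 +5≡0 +9≡9  (mod 11)
result: +9

Answer: +9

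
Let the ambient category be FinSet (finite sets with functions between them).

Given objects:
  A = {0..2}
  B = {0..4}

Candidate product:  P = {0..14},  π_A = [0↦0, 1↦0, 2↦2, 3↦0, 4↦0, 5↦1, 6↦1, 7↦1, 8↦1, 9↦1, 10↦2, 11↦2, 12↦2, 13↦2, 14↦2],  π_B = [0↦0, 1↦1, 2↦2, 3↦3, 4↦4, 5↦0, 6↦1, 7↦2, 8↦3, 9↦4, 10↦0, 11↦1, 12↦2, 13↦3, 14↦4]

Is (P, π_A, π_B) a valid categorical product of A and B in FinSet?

|A|·|B| = 3·5 = 15;  |P| = 15
Check the pairing map k ↦ (π_A(k), π_B(k)):
  0 ↦ (0,0)
  1 ↦ (0,1)
  2 ↦ (2,2)
  3 ↦ (0,3)
  4 ↦ (0,4)
  5 ↦ (1,0)
  6 ↦ (1,1)
  7 ↦ (1,2)
  8 ↦ (1,3)
  9 ↦ (1,4)
  10 ↦ (2,0)
  11 ↦ (2,1)
  12 ↦ (2,2)  ✗ repeats pair of k=2
  13 ↦ (2,3)
  14 ↦ (2,4)
distinct pairs in image: 14 / 15 needed
  → (2,2) hit at k=2 and k=12

Answer: NOT A VALID PRODUCT — duplicate pair at indices 12,2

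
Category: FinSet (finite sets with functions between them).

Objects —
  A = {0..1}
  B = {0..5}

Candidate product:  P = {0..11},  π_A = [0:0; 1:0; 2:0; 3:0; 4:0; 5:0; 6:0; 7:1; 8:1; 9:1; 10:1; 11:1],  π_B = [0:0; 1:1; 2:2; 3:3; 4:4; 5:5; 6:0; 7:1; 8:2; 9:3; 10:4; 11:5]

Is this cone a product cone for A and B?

|A|·|B| = 2·6 = 12;  |P| = 12
Check the pairing map k ↦ (π_A(k), π_B(k)):
  0 : (0,0)
  1 : (0,1)
  2 : (0,2)
  3 : (0,3)
  4 : (0,4)
  5 : (0,5)
  6 : (0,0)  ✗ repeats pair of k=0
  7 : (1,1)
  8 : (1,2)
  9 : (1,3)
  10 : (1,4)
  11 : (1,5)
distinct pairs in image: 11 / 12 needed
  → (0,0) hit at k=0 and k=6

Answer: NOT A VALID PRODUCT — duplicate pair at indices 0,6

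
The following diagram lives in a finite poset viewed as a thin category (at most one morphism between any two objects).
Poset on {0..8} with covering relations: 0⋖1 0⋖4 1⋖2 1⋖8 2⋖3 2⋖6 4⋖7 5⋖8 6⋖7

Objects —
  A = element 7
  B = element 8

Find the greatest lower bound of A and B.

{x : x≤A ∧ x≤B} = {0,1}  (A=7, B=8)
  0 ≤ 1
  1 ≤ 1
glb = 1

Answer: A∧B = 1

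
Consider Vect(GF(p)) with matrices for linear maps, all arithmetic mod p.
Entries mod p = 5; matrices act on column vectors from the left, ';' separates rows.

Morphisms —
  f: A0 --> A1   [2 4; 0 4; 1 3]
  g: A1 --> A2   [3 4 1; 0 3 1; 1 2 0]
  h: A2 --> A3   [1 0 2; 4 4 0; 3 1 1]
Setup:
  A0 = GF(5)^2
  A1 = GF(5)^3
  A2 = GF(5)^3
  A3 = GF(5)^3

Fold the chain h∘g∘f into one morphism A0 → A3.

  e0=⟨1,0⟩ f-->⟨2,0,1⟩ g-->⟨2,1,2⟩ h-->⟨1,2,4⟩
  e1=⟨0,1⟩ f-->⟨4,4,3⟩ g-->⟨1,0,2⟩ h-->⟨0,4,0⟩
result: [1 0; 2 4; 4 0]

Answer: [1 0; 2 4; 4 0]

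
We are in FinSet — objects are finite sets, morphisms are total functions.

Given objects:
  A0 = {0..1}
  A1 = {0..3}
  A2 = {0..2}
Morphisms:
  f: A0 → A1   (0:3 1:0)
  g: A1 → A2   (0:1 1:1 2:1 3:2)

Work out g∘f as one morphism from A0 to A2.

Answer: (0:2 1:1)

Trace:
  0 f→3 g→2
  1 f→0 g→1
⟦path⟧: (0:2 1:1)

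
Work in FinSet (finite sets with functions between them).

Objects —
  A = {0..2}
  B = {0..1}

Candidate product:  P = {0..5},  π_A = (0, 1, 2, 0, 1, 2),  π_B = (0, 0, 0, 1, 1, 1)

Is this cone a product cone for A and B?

|A|·|B| = 3·2 = 6;  |P| = 6
Check the pairing map k ↦ (π_A(k), π_B(k)):
  0 : (0,0)
  1 : (1,0)
  2 : (2,0)
  3 : (0,1)
  4 : (1,1)
  5 : (2,1)
distinct pairs in image: 6 / 6 needed
  → bijection onto A×B; projections well-typed.

Answer: VALID PRODUCT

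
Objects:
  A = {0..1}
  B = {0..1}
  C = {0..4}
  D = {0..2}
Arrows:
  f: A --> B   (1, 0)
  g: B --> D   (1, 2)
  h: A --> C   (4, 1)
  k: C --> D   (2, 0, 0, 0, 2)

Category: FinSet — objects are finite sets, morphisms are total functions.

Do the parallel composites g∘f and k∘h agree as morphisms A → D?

Answer: DOES NOT COMMUTE

Derivation:
Path 1 = f;g:
  0 f-->1 g-->2
  1 f-->0 g-->1
  composite₁ = (2, 1)
Path 2 = h;k:
  0 h-->4 k-->2
  1 h-->1 k-->0
  composite₂ = (2, 0)
Equal? distinct morphisms ✗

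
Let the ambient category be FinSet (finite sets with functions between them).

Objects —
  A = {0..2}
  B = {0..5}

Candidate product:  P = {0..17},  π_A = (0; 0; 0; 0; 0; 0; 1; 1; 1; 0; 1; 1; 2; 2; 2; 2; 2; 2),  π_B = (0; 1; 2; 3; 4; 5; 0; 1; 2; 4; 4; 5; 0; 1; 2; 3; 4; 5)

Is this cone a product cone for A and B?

Answer: NOT A VALID PRODUCT — duplicate pair at indices 4,9

Derivation:
|A|·|B| = 3·6 = 18;  |P| = 18
Check the pairing map k ↦ (π_A(k), π_B(k)):
  0 : (0,0)
  1 : (0,1)
  2 : (0,2)
  3 : (0,3)
  4 : (0,4)
  5 : (0,5)
  6 : (1,0)
  7 : (1,1)
  8 : (1,2)
  9 : (0,4)  ✗ repeats pair of k=4
  10 : (1,4)
  11 : (1,5)
  12 : (2,0)
  13 : (2,1)
  14 : (2,2)
  15 : (2,3)
  16 : (2,4)
  17 : (2,5)
distinct pairs in image: 17 / 18 needed
  → (0,4) hit at k=4 and k=9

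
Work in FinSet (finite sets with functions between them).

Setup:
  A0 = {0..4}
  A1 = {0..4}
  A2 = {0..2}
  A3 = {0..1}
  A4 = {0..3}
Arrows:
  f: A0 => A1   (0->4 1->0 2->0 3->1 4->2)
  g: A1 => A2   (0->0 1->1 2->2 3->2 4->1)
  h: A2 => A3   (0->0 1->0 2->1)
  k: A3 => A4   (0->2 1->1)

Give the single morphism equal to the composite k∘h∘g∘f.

Answer: (0->2 1->2 2->2 3->2 4->1)

Derivation:
  0 f=>4 g=>1 h=>0 k=>2
  1 f=>0 g=>0 h=>0 k=>2
  2 f=>0 g=>0 h=>0 k=>2
  3 f=>1 g=>1 h=>0 k=>2
  4 f=>2 g=>2 h=>1 k=>1
⟦path⟧: (0->2 1->2 2->2 3->2 4->1)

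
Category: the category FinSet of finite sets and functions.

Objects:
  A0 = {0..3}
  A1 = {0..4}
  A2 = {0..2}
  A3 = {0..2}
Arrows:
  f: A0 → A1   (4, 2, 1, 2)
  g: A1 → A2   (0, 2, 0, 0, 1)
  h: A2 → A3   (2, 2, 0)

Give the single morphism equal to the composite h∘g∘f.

  0 f→4 g→1 h→2
  1 f→2 g→0 h→2
  2 f→1 g→2 h→0
  3 f→2 g→0 h→2
composite: (2, 2, 0, 2)

Answer: (2, 2, 0, 2)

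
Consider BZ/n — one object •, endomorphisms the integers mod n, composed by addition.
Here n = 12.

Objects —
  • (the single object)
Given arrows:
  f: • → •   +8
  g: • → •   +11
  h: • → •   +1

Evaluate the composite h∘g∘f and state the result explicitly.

Answer: +8

Work:
  0 +8≡8 +11≡7 +1≡8  (mod 12)
composite: +8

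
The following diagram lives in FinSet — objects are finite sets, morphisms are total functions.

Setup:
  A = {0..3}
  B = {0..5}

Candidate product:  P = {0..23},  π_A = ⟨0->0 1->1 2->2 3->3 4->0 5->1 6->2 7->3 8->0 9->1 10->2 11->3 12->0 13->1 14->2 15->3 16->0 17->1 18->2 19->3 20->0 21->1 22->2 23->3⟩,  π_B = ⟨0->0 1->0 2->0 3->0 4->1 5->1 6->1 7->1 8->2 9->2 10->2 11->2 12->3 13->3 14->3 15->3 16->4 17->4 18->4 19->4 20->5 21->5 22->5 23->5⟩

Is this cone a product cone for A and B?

Answer: VALID PRODUCT

Work:
|A|·|B| = 4·6 = 24;  |P| = 24
Check the pairing map k ↦ (π_A(k), π_B(k)):
  0 -> (0,0)
  1 -> (1,0)
  2 -> (2,0)
  3 -> (3,0)
  4 -> (0,1)
  5 -> (1,1)
  6 -> (2,1)
  7 -> (3,1)
  8 -> (0,2)
  9 -> (1,2)
  10 -> (2,2)
  11 -> (3,2)
  12 -> (0,3)
  13 -> (1,3)
  14 -> (2,3)
  15 -> (3,3)
  16 -> (0,4)
  17 -> (1,4)
  18 -> (2,4)
  19 -> (3,4)
  20 -> (0,5)
  21 -> (1,5)
  22 -> (2,5)
  23 -> (3,5)
distinct pairs in image: 24 / 24 needed
  → bijection onto A×B; projections well-typed.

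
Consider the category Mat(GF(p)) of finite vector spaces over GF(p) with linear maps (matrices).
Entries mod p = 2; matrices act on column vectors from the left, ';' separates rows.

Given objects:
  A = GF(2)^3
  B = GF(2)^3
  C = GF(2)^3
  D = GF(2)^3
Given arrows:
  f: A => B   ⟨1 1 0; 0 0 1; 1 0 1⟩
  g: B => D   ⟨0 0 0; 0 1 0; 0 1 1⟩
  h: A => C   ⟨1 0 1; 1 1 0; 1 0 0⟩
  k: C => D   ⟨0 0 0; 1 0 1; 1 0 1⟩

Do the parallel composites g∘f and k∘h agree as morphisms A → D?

Along f;g (path 1):
  e0=[1,0,0] f=>[1,0,1] g=>[0,0,1]
  e1=[0,1,0] f=>[1,0,0] g=>[0,0,0]
  e2=[0,0,1] f=>[0,1,1] g=>[0,1,0]
  ⟦path⟧₁ = ⟨0 0 0; 0 0 1; 1 0 0⟩
Along h;k (path 2):
  e0=[1,0,0] h=>[1,1,1] k=>[0,0,0]
  e1=[0,1,0] h=>[0,1,0] k=>[0,0,0]
  e2=[0,0,1] h=>[1,0,0] k=>[0,1,1]
  ⟦path⟧₂ = ⟨0 0 0; 0 0 1; 0 0 1⟩
Equal? distinct morphisms ✗

Answer: DOES NOT COMMUTE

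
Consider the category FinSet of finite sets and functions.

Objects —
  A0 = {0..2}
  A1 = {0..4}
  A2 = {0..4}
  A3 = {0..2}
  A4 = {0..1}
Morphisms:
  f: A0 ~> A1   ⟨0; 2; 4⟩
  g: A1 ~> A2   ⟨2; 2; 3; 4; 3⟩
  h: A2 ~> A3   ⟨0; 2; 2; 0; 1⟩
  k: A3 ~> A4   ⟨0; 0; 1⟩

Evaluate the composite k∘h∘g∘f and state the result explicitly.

Answer: ⟨1; 0; 0⟩

Trace:
  0 f~>0 g~>2 h~>2 k~>1
  1 f~>2 g~>3 h~>0 k~>0
  2 f~>4 g~>3 h~>0 k~>0
result: ⟨1; 0; 0⟩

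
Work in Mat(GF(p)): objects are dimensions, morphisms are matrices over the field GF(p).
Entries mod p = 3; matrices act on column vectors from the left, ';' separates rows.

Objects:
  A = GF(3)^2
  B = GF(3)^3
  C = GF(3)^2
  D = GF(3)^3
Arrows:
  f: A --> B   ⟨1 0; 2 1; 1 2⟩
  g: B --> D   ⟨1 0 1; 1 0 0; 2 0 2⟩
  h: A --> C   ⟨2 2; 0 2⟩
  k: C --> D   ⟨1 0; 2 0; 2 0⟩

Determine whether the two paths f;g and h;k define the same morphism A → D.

Answer: DOES NOT COMMUTE

Trace:
1) trace f;g:
  e0=⟨1,0⟩ f-->⟨1,2,1⟩ g-->⟨2,1,1⟩
  e1=⟨0,1⟩ f-->⟨0,1,2⟩ g-->⟨2,0,1⟩
  ⟦path⟧₁ = ⟨2 2; 1 0; 1 1⟩
2) trace h;k:
  e0=⟨1,0⟩ h-->⟨2,0⟩ k-->⟨2,1,1⟩
  e1=⟨0,1⟩ h-->⟨2,2⟩ k-->⟨2,1,1⟩
  ⟦path⟧₂ = ⟨2 2; 1 1; 1 1⟩
Equal? NO — does not commute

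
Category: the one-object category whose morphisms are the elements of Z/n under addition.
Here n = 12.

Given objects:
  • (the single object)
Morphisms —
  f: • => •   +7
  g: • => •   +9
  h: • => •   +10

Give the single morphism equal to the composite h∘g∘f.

  0 +7≡7 +9≡4 +10≡2  (mod 12)
⟦path⟧: +2

Answer: +2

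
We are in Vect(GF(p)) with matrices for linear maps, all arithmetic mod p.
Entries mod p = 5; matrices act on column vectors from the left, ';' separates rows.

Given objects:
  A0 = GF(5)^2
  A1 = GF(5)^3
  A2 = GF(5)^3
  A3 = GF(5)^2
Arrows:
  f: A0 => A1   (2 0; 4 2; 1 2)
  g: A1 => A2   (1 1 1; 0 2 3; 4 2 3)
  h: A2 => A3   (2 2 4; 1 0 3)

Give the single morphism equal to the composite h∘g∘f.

  e0=(1,0) f=>(2,4,1) g=>(2,1,4) h=>(2,4)
  e1=(0,1) f=>(0,2,2) g=>(4,0,0) h=>(3,4)
⟦path⟧: (2 3; 4 4)

Answer: (2 3; 4 4)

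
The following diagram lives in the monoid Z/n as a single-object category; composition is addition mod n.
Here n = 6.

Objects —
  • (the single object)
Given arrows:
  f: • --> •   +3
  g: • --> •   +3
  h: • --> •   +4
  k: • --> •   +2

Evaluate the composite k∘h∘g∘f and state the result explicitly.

  0 +3≡3 +3≡0 +4≡4 +2≡0  (mod 6)
⟦path⟧: +0

Answer: +0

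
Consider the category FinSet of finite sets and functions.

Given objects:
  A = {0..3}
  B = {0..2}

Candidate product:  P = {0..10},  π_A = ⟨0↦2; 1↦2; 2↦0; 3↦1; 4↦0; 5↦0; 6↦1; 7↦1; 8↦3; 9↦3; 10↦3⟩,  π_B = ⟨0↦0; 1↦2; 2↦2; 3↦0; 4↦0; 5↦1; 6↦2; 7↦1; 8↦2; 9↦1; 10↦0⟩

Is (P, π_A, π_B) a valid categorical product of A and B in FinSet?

Answer: NOT A VALID PRODUCT — |P|=11 ≠ |A|·|B|=12

Derivation:
|A|·|B| = 4·3 = 12;  |P| = 11
  → cardinalities differ; no bijection possible.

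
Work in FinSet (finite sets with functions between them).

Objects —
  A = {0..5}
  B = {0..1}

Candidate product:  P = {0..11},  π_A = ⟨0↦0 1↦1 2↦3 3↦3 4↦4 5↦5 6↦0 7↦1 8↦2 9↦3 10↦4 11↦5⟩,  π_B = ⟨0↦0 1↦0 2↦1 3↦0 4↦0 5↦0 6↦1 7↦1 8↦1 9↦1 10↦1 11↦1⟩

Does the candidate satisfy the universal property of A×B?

|A|·|B| = 6·2 = 12;  |P| = 12
Check the pairing map k ↦ (π_A(k), π_B(k)):
  0 ↦ (0,0)
  1 ↦ (1,0)
  2 ↦ (3,1)
  3 ↦ (3,0)
  4 ↦ (4,0)
  5 ↦ (5,0)
  6 ↦ (0,1)
  7 ↦ (1,1)
  8 ↦ (2,1)
  9 ↦ (3,1)  ✗ repeats pair of k=2
  10 ↦ (4,1)
  11 ↦ (5,1)
distinct pairs in image: 11 / 12 needed
  → (3,1) hit at k=2 and k=9

Answer: NOT A VALID PRODUCT — duplicate pair at indices 9,2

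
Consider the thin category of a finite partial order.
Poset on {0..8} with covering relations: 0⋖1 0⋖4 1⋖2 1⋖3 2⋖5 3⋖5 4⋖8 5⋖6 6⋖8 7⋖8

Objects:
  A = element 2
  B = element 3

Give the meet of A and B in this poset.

Answer: A∧B = 1

Work:
{x : x≤A ∧ x≤B} = {0,1}  (A=2, B=3)
  0 ≤ 1
  1 ≤ 1
glb = 1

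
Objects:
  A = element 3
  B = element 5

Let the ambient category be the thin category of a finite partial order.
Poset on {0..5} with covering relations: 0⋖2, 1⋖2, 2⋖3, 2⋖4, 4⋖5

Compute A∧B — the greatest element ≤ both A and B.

{x : x≤A ∧ x≤B} = {0,1,2}  (A=3, B=5)
  0 ≤ 2
  1 ≤ 2
  2 ≤ 2
glb = 2

Answer: A∧B = 2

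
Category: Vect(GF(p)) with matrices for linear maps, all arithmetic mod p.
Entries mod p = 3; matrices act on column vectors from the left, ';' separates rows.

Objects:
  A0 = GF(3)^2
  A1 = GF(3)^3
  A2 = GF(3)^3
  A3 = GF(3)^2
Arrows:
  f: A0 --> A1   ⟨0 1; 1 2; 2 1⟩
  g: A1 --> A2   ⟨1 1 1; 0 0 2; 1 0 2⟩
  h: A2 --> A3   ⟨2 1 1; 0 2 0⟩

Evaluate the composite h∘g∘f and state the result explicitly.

  e0=⟨1,0⟩ f-->⟨0,1,2⟩ g-->⟨0,1,1⟩ h-->⟨2,2⟩
  e1=⟨0,1⟩ f-->⟨1,2,1⟩ g-->⟨1,2,0⟩ h-->⟨1,1⟩
⟦path⟧: ⟨2 1; 2 1⟩

Answer: ⟨2 1; 2 1⟩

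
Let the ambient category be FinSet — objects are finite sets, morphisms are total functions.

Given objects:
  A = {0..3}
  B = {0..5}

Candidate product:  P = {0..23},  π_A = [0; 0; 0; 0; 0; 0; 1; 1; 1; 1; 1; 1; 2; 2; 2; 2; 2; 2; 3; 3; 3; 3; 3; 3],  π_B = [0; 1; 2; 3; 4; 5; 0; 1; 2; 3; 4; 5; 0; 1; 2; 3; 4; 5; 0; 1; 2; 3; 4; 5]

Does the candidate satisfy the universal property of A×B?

Answer: VALID PRODUCT

Work:
|A|·|B| = 4·6 = 24;  |P| = 24
Check the pairing map k ↦ (π_A(k), π_B(k)):
  0 ↦ (0,0)
  1 ↦ (0,1)
  2 ↦ (0,2)
  3 ↦ (0,3)
  4 ↦ (0,4)
  5 ↦ (0,5)
  6 ↦ (1,0)
  7 ↦ (1,1)
  8 ↦ (1,2)
  9 ↦ (1,3)
  10 ↦ (1,4)
  11 ↦ (1,5)
  12 ↦ (2,0)
  13 ↦ (2,1)
  14 ↦ (2,2)
  15 ↦ (2,3)
  16 ↦ (2,4)
  17 ↦ (2,5)
  18 ↦ (3,0)
  19 ↦ (3,1)
  20 ↦ (3,2)
  21 ↦ (3,3)
  22 ↦ (3,4)
  23 ↦ (3,5)
distinct pairs in image: 24 / 24 needed
  → bijection onto A×B; projections well-typed.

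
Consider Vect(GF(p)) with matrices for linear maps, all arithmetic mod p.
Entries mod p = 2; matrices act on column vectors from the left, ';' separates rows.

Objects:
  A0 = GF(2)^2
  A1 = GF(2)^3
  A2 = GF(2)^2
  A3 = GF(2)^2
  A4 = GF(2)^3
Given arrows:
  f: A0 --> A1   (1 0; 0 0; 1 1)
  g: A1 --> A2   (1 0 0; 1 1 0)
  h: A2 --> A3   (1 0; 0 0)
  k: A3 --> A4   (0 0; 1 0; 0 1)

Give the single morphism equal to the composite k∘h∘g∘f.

Answer: (0 0; 1 0; 0 0)

Derivation:
  e0=(1,0) f-->(1,0,1) g-->(1,1) h-->(1,0) k-->(0,1,0)
  e1=(0,1) f-->(0,0,1) g-->(0,0) h-->(0,0) k-->(0,0,0)
⟦path⟧: (0 0; 1 0; 0 0)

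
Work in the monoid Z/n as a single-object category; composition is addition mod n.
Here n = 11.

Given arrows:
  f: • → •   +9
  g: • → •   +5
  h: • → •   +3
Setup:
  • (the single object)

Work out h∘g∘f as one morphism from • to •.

  0 +9≡9 +5≡3 +3≡6  (mod 11)
⟦path⟧: +6

Answer: +6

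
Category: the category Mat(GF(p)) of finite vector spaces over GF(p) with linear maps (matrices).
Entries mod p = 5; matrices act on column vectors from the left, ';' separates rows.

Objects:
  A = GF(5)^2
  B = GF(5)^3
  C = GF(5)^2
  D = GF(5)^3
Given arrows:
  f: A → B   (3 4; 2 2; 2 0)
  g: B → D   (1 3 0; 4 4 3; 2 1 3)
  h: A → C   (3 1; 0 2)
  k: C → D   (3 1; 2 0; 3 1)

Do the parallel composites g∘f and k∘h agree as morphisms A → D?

Answer: DOES NOT COMMUTE

Trace:
Along f;g (path 1):
  e0=⟨1,0⟩ f→⟨3,2,2⟩ g→⟨4,1,4⟩
  e1=⟨0,1⟩ f→⟨4,2,0⟩ g→⟨0,4,0⟩
  composite₁ = (4 0; 1 4; 4 0)
Along h;k (path 2):
  e0=⟨1,0⟩ h→⟨3,0⟩ k→⟨4,1,4⟩
  e1=⟨0,1⟩ h→⟨1,2⟩ k→⟨0,2,0⟩
  composite₂ = (4 0; 1 2; 4 0)
Equal? NO — does not commute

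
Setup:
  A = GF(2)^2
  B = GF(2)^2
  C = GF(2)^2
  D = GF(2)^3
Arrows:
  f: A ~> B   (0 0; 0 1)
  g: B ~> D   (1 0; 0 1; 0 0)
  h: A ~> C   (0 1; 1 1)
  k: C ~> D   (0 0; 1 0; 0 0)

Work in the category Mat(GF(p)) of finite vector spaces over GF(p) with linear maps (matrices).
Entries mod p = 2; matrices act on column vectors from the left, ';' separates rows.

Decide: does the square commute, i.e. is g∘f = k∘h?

Answer: COMMUTES

Derivation:
1) trace f;g:
  e0=(1,0) f~>(0,0) g~>(0,0,0)
  e1=(0,1) f~>(0,1) g~>(0,1,0)
  result₁ = (0 0; 0 1; 0 0)
2) trace h;k:
  e0=(1,0) h~>(0,1) k~>(0,0,0)
  e1=(0,1) h~>(1,1) k~>(0,1,0)
  result₂ = (0 0; 0 1; 0 0)
Equal? same morphism ✓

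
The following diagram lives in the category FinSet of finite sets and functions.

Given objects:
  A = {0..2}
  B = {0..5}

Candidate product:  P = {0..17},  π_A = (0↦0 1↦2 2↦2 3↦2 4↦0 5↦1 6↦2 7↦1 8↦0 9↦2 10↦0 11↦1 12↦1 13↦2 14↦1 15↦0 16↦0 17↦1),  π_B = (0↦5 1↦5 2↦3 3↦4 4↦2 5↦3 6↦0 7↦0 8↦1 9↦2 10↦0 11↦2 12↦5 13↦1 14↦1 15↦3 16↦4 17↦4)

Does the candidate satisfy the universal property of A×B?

|A|·|B| = 3·6 = 18;  |P| = 18
Check the pairing map k ↦ (π_A(k), π_B(k)):
  0 ↦ (0,5)
  1 ↦ (2,5)
  2 ↦ (2,3)
  3 ↦ (2,4)
  4 ↦ (0,2)
  5 ↦ (1,3)
  6 ↦ (2,0)
  7 ↦ (1,0)
  8 ↦ (0,1)
  9 ↦ (2,2)
  10 ↦ (0,0)
  11 ↦ (1,2)
  12 ↦ (1,5)
  13 ↦ (2,1)
  14 ↦ (1,1)
  15 ↦ (0,3)
  16 ↦ (0,4)
  17 ↦ (1,4)
distinct pairs in image: 18 / 18 needed
  → bijection onto A×B; projections well-typed.

Answer: VALID PRODUCT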